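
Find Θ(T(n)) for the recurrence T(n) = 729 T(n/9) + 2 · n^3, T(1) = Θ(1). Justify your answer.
T(n) = Θ(n^3 log n)

log_9 729 = 3, and f(n) = 2 · n^3 = Θ(n^(log_9 729)). This is Case 2 of the master theorem: T(n) = Θ(f(n) · log n) = Θ(n^3 log n).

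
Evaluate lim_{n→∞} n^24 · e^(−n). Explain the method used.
lim = 0

Exponentials with base > 1 dominate every fixed polynomial: for any fixed c, n^c / e^n → 0 as n → ∞ (e.g. by the ratio test, or since e^n grows faster than any power of n). Hence n^24 · e^(−n) = n^24 / e^n → 0.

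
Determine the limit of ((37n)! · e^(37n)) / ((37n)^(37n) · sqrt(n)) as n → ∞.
lim = sqrt(2π·37)

Stirling: (37n)! ~ sqrt(2π·37n) · (37n/e)^(37n). Hence
  (37n)! · e^(37n) / (37n)^(37n) ~ sqrt(2π·37n).
Dividing by sqrt(n): sqrt(2π·37n) / sqrt(n) = sqrt(2π·37) · n^((1−1)/2), so the limit is sqrt(2π·37).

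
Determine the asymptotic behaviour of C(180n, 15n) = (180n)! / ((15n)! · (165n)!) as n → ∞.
C(180n, 15n) ~ (8916100448256/285311670611)^(15n) · sqrt(6/(11π·15n))

Write N = 15n. Apply Stirling to each factorial:
  (12N)! ~ sqrt(2π·12N) · (12N/e)^(12N),
  N! ~ sqrt(2π N) · (N/e)^N,
  (11N)! ~ sqrt(2π·11N) · (11N/e)^(11N).
The exponential factors combine to (12N)^(12N) / (N^N · (11N)^(11N)) = 12^(12N)/11^(11N) = (12^12/11^11)^N = (8916100448256/285311670611)^N.
The square-root prefactors combine to sqrt(2π·12N) / (sqrt(2π N)·sqrt(2π·11N)) = sqrt(12 / (2π·11·N)) = sqrt(6/(11π·15n)).
Substituting N = 15n: C(180n, 15n) ~ (8916100448256/285311670611)^(15n) · sqrt(6/(11π·15n)).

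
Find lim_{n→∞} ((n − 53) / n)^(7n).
lim = e^(−371)

Rewrite as (1 − 53/n)^(7n). By the standard limit (1 + x/n)^n → e^x, we have (1 − 53/n)^n → e^(−53), and raising to the 7th power gives e^(−371).
More precisely, ln[(1 − 53/n)^(7n)] = 7n · ln(1 − 53/n) = 7n · (-53/n + O(1/n^2)) = -371 + O(1/n) → -371.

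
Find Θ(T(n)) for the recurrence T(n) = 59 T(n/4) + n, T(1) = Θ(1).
T(n) = Θ(n^(log_4 59))

Master theorem: compare f(n) = n to n^(log_4 59) where log_4 59 ≈ 2.941. Since 1 < log_4 59, we have f(n) = O(n^(log_4 59 − ε)) for some ε > 0 — Case 1. Hence T(n) = Θ(n^(log_4 59)).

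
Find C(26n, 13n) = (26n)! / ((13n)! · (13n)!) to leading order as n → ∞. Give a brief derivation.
C(26n, 13n) ~ (4)^(13n) · sqrt(1/(π·13n))

Write N = 13n. Apply Stirling to each factorial:
  (2N)! ~ sqrt(2π·2N) · (2N/e)^(2N),
  N! ~ sqrt(2π N) · (N/e)^N,
  (1N)! ~ sqrt(2π·1N) · (1N/e)^(1N).
The exponential factors combine to (2N)^(2N) / (N^N · (1N)^(1N)) = 2^(2N)/1^(1N) = (2^2/1^1)^N = (4)^N.
The square-root prefactors combine to sqrt(2π·2N) / (sqrt(2π N)·sqrt(2π·1N)) = sqrt(2 / (2π·1·N)) = sqrt(1/(π·13n)).
Substituting N = 13n: C(26n, 13n) ~ (4)^(13n) · sqrt(1/(π·13n)).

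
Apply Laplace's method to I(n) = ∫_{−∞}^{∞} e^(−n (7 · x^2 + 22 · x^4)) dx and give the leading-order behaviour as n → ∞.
I(n) ~ sqrt(π/(7n))

φ(x) = 7 · x^2 + 22 · x^4 has its unique global minimum at x* = 0 (since φ'(x) = 14x + 88x^3 = 0 only at x = 0 for real x with both coefficients positive, and φ → ∞ as |x| → ∞). At x* = 0, φ(0) = 0 and φ''(0) = 14. Laplace's method then gives
  I(n) ~ sqrt(2π / (n · φ''(0))) · e^(−n φ(0)) = sqrt(2π / (14n)) = sqrt(π/(7n)).
The 22 · x^4 term contributes only at subleading order (an O(1/n) relative correction).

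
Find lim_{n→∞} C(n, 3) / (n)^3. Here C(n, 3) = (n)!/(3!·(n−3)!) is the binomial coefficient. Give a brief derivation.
lim = 1/3! = 1/6

With N = n → ∞: C(N, 3) / N^3 = [N(N−1)…(N−2)] / (3! · N^3) = (1/3!) · 1 · (1 − 1/n) · (1 − 2/n). Each factor → 1 as N → ∞, so the limit is 1/3! = 1/6.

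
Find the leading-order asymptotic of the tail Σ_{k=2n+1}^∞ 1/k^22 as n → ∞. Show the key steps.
Σ_{k>2n} 1/k^22 ~ 1/(21 · (2n)^21)

Compare to the integral: ∫_{2n}^∞ x^(−22) dx = [−x^(−21)/21]_{2n}^∞ = 1/((22−1)·(2n)^21). Euler-Maclaurin then gives
  Σ_{k>2n} 1/k^22 = ∫_{2n}^∞ dx/x^22 − 1/(2·(2n)^22) + O(1/(2n)^23).
(Equivalently this is ζ(22) − Σ_{k≤2n} 1/k^22.)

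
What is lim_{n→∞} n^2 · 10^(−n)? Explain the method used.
lim = 0

Exponentials with base > 1 dominate every fixed polynomial: for any fixed c, n^c / 10^n → 0 as n → ∞ (e.g. by the ratio test, or by writing 10^n = e^(n ln 10) and noting e^(n ln 10) / n^c → ∞). Hence n^2 · 10^(−n) = n^2 / 10^n → 0.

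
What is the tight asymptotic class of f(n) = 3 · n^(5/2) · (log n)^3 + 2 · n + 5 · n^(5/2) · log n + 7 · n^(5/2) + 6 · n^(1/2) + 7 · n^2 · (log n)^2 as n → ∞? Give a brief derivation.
f(n) ∈ Θ(n^(5/2) · (log n)^3)

Compare the terms by growth order. For large n, n^a · (log n)^b dominates n^a' · (log n)^b' iff a > a', or (a = a' and b > b'). Ranking the 6 terms shows the dominant one is 3 · n^(5/2) · (log n)^3. Hence f(n) ∈ Θ(n^(5/2) · (log n)^3).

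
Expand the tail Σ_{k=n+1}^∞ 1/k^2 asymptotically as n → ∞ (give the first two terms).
Σ_{k>n} 1/k^2 = 1/(1 · n) − 1/(2 · n^2) + O(1/n^3)

Compare to the integral: ∫_{n}^∞ x^(−2) dx = [−x^(−1)/1]_{n}^∞ = 1/((2−1)·n). The Euler-Maclaurin correction adds −f(n)/2 = −1/(2·n^2). Euler-Maclaurin then gives
  Σ_{k>n} 1/k^2 = ∫_{n}^∞ dx/x^2 − 1/(2·n^2) + O(1/n^3).
(Equivalently this is ζ(2) − Σ_{k≤n} 1/k^2.)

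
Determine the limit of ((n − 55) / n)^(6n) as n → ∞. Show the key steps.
lim = e^(−330)

Rewrite as (1 − 55/n)^(6n). By the standard limit (1 + x/n)^n → e^x, we have (1 − 55/n)^n → e^(−55), and raising to the 6th power gives e^(−330).
More precisely, ln[(1 − 55/n)^(6n)] = 6n · ln(1 − 55/n) = 6n · (-55/n + O(1/n^2)) = -330 + O(1/n) → -330.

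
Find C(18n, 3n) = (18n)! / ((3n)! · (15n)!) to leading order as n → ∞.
C(18n, 3n) ~ (46656/3125)^(3n) · sqrt(3/(5π·3n))

Write N = 3n. Apply Stirling to each factorial:
  (6N)! ~ sqrt(2π·6N) · (6N/e)^(6N),
  N! ~ sqrt(2π N) · (N/e)^N,
  (5N)! ~ sqrt(2π·5N) · (5N/e)^(5N).
The exponential factors combine to (6N)^(6N) / (N^N · (5N)^(5N)) = 6^(6N)/5^(5N) = (6^6/5^5)^N = (46656/3125)^N.
The square-root prefactors combine to sqrt(2π·6N) / (sqrt(2π N)·sqrt(2π·5N)) = sqrt(6 / (2π·5·N)) = sqrt(3/(5π·3n)).
Substituting N = 3n: C(18n, 3n) ~ (46656/3125)^(3n) · sqrt(3/(5π·3n)).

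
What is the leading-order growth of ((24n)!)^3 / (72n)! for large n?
((24n)!)^3/(72n)! ~ ((2π·24n)^(2/2) / sqrt(3)) · 3^(−3·24n)  →  0

Write N = 24n. Stirling: N! ~ sqrt(2π N)(N/e)^N and (3N)! ~ sqrt(2π·3N)·(3N/e)^(3N).
  (N!)^3/(3N)! ~ (2π N)^(3/2) (N/e)^(3N) / [sqrt(2π·3N) (3N/e)^(3N)]
     = (2π N)^(3/2) / sqrt(2π·3N) · (N/(3N))^(3N)
     = (2π N)^((3−1)/2) / sqrt(3) · 3^(−3N).
Since 3^3 > 1, the factor 3^(−3N) decays exponentially, so the ratio → 0. Substituting N = 24n gives the stated form.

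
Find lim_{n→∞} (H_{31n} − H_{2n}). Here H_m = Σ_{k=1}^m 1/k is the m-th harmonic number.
lim = ln(31/2)

Euler-Maclaurin gives H_m = ln m + γ + 1/(2m) + O(1/m^2). The γ and O(1/m) terms cancel in the difference:
  H_{31n} − H_{2n} = ln(31n) − ln(2n) + O(1/n) = ln(31/2) + O(1/n).
Hence the limit is ln(31/2).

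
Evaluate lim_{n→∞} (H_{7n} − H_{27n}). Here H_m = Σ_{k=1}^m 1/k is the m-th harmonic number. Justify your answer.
lim = ln(7/27)

Euler-Maclaurin gives H_m = ln m + γ + 1/(2m) + O(1/m^2). The γ and O(1/m) terms cancel in the difference:
  H_{7n} − H_{27n} = ln(7n) − ln(27n) + O(1/n) = ln(7/27) + O(1/n).
Hence the limit is ln(7/27).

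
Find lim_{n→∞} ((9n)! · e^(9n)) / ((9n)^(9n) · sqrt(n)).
lim = sqrt(2π·9)

Stirling: (9n)! ~ sqrt(2π·9n) · (9n/e)^(9n). Hence
  (9n)! · e^(9n) / (9n)^(9n) ~ sqrt(2π·9n).
Dividing by sqrt(n): sqrt(2π·9n) / sqrt(n) = sqrt(2π·9) · n^((1−1)/2), so the limit is sqrt(2π·9).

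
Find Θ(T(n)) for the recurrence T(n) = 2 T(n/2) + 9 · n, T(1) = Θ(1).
T(n) = Θ(n log n)

log_2 2 = 1, and f(n) = 9 · n = Θ(n^(log_2 2)). This is Case 2 of the master theorem: T(n) = Θ(f(n) · log n) = Θ(n log n).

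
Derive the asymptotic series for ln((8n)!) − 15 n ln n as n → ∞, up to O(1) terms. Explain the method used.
ln((8n)!) − 15 n ln n = −7 n ln n + 8(ln 8 − 1) n + (1/2) ln(2π·8n) + O(1/n)

Stirling: ln((8n)!) = 8n ln(8n) − 8n + (1/2) ln(2π·8n) + O(1/n).
Expand 8n ln(8n) = 8n (ln n + ln 8) = 8n ln n + 8n ln 8.
Subtract 15n ln n: leading term is (8 − 15) n ln n = −7 n ln n. The next term is 8n ln 8 − 8n = 8(ln 8 − 1) n. Then the (1/2) ln(2π·8n) correction.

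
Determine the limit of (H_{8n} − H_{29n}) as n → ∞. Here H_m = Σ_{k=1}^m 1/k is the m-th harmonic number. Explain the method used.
lim = ln(8/29)

Euler-Maclaurin gives H_m = ln m + γ + 1/(2m) + O(1/m^2). The γ and O(1/m) terms cancel in the difference:
  H_{8n} − H_{29n} = ln(8n) − ln(29n) + O(1/n) = ln(8/29) + O(1/n).
Hence the limit is ln(8/29).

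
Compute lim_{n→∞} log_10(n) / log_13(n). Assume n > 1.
lim = ln(13) / ln(10) = log_10(13)

Change of base: log_10(n) = ln n / ln 10 and log_13(n) = ln n / ln 13. The ratio is (ln n / ln 10) · (ln 13 / ln n) = ln 13 / ln 10, a constant independent of n. So the limit is ln 13 / ln 10 = log_10(13).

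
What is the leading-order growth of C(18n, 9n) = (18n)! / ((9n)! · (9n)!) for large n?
C(18n, 9n) ~ (4)^(9n) · sqrt(1/(π·9n))

Write N = 9n. Apply Stirling to each factorial:
  (2N)! ~ sqrt(2π·2N) · (2N/e)^(2N),
  N! ~ sqrt(2π N) · (N/e)^N,
  (1N)! ~ sqrt(2π·1N) · (1N/e)^(1N).
The exponential factors combine to (2N)^(2N) / (N^N · (1N)^(1N)) = 2^(2N)/1^(1N) = (2^2/1^1)^N = (4)^N.
The square-root prefactors combine to sqrt(2π·2N) / (sqrt(2π N)·sqrt(2π·1N)) = sqrt(2 / (2π·1·N)) = sqrt(1/(π·9n)).
Substituting N = 9n: C(18n, 9n) ~ (4)^(9n) · sqrt(1/(π·9n)).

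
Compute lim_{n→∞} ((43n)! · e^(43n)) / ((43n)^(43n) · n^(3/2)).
lim = 0

Stirling: (43n)! ~ sqrt(2π·43n) · (43n/e)^(43n). Hence
  (43n)! · e^(43n) / (43n)^(43n) ~ sqrt(2π·43n).
Dividing by n^(3/2): sqrt(2π·43n) / n^(3/2) = sqrt(2π·43) · n^((1−3)/2), so the expression behaves like sqrt(2π·43) · n^((1−3)/2) → 0.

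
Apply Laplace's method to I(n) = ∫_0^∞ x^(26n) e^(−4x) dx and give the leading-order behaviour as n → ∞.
I(n) ~ (sqrt(2π·26n) / 4) · (26n/(4e))^(26n)

Write the integrand as exp(26n ln x − 4x) and set f(x) = 26n ln x − 4x. Then f'(x) = 26n/x − 4 = 0 at x* = 26n/4, and f''(x*) = −26n/x*^2 = −4^2/(26n). Laplace's method (interior maximum) gives
  I(n) ~ e^(f(x*)) · sqrt(2π / |f''(x*)|)
        = exp(26n ln(26n/4) − 26n) · sqrt(2π · 26n / 4^2)
        = (26n/4)^(26n) e^(−26n) · sqrt(2π·26n) / 4
        = (sqrt(2π·26n) / 4) · (26n/(4e))^(26n).
This matches Γ(26n+1)/4^(26n+1) with Stirling applied to Γ.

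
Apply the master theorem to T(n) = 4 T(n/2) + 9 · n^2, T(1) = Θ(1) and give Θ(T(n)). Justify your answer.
T(n) = Θ(n^2 log n)

log_2 4 = 2, and f(n) = 9 · n^2 = Θ(n^(log_2 4)). This is Case 2 of the master theorem: T(n) = Θ(f(n) · log n) = Θ(n^2 log n).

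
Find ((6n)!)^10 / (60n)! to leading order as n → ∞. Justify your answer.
((6n)!)^10/(60n)! ~ ((2π·6n)^(9/2) / sqrt(10)) · 10^(−10·6n)  →  0

Write N = 6n. Stirling: N! ~ sqrt(2π N)(N/e)^N and (10N)! ~ sqrt(2π·10N)·(10N/e)^(10N).
  (N!)^10/(10N)! ~ (2π N)^(10/2) (N/e)^(10N) / [sqrt(2π·10N) (10N/e)^(10N)]
     = (2π N)^(10/2) / sqrt(2π·10N) · (N/(10N))^(10N)
     = (2π N)^((10−1)/2) / sqrt(10) · 10^(−10N).
Since 10^10 > 1, the factor 10^(−10N) decays exponentially, so the ratio → 0. Substituting N = 6n gives the stated form.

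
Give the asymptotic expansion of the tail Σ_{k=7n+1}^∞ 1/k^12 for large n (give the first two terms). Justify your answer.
Σ_{k>7n} 1/k^12 = 1/(11 · (7n)^11) − 1/(2 · (7n)^12) + O(1/(7n)^13)

Compare to the integral: ∫_{7n}^∞ x^(−12) dx = [−x^(−11)/11]_{7n}^∞ = 1/((12−1)·(7n)^11). The Euler-Maclaurin correction adds −f(7n)/2 = −1/(2·(7n)^12). Euler-Maclaurin then gives
  Σ_{k>7n} 1/k^12 = ∫_{7n}^∞ dx/x^12 − 1/(2·(7n)^12) + O(1/(7n)^13).
(Equivalently this is ζ(12) − Σ_{k≤7n} 1/k^12.)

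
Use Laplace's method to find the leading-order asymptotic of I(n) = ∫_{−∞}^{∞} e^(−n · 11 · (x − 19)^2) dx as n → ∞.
I(n) = sqrt(π/(11n))

Here φ(x) = 11 · (x − 19)^2 has its unique minimum at x* = 19 with φ(x*) = 0 and φ''(x*) = 22. Laplace's method gives
  I(n) ~ e^(−n φ(x*)) · sqrt(2π / (n · φ''(x*))) = sqrt(2π / (22n)) = sqrt(π/(11n)).
This is exact: substituting u = (x − 19)·sqrt(11n) gives I(n) = (1/sqrt(11n)) ∫_{−∞}^{∞} e^(−u^2) du = sqrt(π/(11n)).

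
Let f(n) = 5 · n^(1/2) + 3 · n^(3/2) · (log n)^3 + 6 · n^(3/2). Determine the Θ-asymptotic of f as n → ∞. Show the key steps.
f(n) ∈ Θ(n^(3/2) · (log n)^3)

Compare the terms by growth order. For large n, n^a · (log n)^b dominates n^a' · (log n)^b' iff a > a', or (a = a' and b > b'). Ranking the 3 terms shows the dominant one is 3 · n^(3/2) · (log n)^3. Hence f(n) ∈ Θ(n^(3/2) · (log n)^3).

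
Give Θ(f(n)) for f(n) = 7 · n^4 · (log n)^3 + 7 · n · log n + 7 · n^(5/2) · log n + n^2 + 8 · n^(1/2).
f(n) ∈ Θ(n^4 · (log n)^3)

Compare the terms by growth order. For large n, n^a · (log n)^b dominates n^a' · (log n)^b' iff a > a', or (a = a' and b > b'). Ranking the 5 terms shows the dominant one is 7 · n^4 · (log n)^3. Hence f(n) ∈ Θ(n^4 · (log n)^3).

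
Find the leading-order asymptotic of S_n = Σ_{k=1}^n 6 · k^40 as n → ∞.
S_n ~ 6 · n^41 / 41

By integral comparison (Euler-Maclaurin), Σ_{k=1}^n 6 · k^40 = 6 · ∫_0^n x^40 dx + O(n^40) = 6 · n^41/41 + O(n^40). (Equivalently, Faulhaber's formula gives the same leading term.)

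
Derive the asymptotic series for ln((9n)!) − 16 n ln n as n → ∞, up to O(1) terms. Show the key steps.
ln((9n)!) − 16 n ln n = −7 n ln n + 9(ln 9 − 1) n + (1/2) ln(2π·9n) + O(1/n)

Stirling: ln((9n)!) = 9n ln(9n) − 9n + (1/2) ln(2π·9n) + O(1/n).
Expand 9n ln(9n) = 9n (ln n + ln 9) = 9n ln n + 9n ln 9.
Subtract 16n ln n: leading term is (9 − 16) n ln n = −7 n ln n. The next term is 9n ln 9 − 9n = 9(ln 9 − 1) n. Then the (1/2) ln(2π·9n) correction.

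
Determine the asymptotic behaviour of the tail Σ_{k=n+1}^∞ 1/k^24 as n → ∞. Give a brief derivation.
Σ_{k>n} 1/k^24 ~ 1/(23 · n^23)

Compare to the integral: ∫_{n}^∞ x^(−24) dx = [−x^(−23)/23]_{n}^∞ = 1/((24−1)·n^23). Euler-Maclaurin then gives
  Σ_{k>n} 1/k^24 = ∫_{n}^∞ dx/x^24 − 1/(2·n^24) + O(1/n^25).
(Equivalently this is ζ(24) − Σ_{k≤n} 1/k^24.)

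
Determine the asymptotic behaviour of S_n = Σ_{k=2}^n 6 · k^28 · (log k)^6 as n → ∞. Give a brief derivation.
S_n ~ 6 · n^29 · (log n)^6 / 29

By integral comparison, S_n = ∫_1^n 6 · x^28 · (log x)^6 dx + O(n^28 · (log n)^6). For the integral, the leading term of ∫_1^n x^28 (log x)^6 dx is n^29/29 · (log n)^6 (by repeated integration by parts; each step lowers the log-exponent and produces a relatively O(1/log n) correction). Hence S_n ~ 6 · n^29 · (log n)^6 / 29.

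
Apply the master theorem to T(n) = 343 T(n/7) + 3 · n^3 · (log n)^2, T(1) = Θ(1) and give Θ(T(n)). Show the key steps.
T(n) = Θ(n^3 · (log n)^3)

Here log_7 343 = 3 and f(n) = 3 · n^3 · (log n)^2 = Θ(n^(log_7 343) · (log n)^2). This is the extended Case 2 of the master theorem (f matches the critical exponent up to log factors), giving T(n) = Θ(n^(log_7 343) · (log n)^(2+1)) = Θ(n^3 · (log n)^3).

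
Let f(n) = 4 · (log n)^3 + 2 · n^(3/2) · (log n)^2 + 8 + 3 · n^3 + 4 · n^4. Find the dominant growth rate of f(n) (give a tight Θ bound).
f(n) ∈ Θ(n^4)

Compare the terms by growth order. For large n, n^a · (log n)^b dominates n^a' · (log n)^b' iff a > a', or (a = a' and b > b'). Ranking the 5 terms shows the dominant one is 4 · n^4. Hence f(n) ∈ Θ(n^4).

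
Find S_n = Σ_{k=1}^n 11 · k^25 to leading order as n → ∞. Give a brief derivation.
S_n ~ 11 · n^26 / 26

By integral comparison (Euler-Maclaurin), Σ_{k=1}^n 11 · k^25 = 11 · ∫_0^n x^25 dx + O(n^25) = 11 · n^26/26 + O(n^25). (Equivalently, Faulhaber's formula gives the same leading term.)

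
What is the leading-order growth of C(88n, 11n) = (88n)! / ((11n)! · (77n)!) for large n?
C(88n, 11n) ~ (16777216/823543)^(11n) · sqrt(4/(7π·11n))

Write N = 11n. Apply Stirling to each factorial:
  (8N)! ~ sqrt(2π·8N) · (8N/e)^(8N),
  N! ~ sqrt(2π N) · (N/e)^N,
  (7N)! ~ sqrt(2π·7N) · (7N/e)^(7N).
The exponential factors combine to (8N)^(8N) / (N^N · (7N)^(7N)) = 8^(8N)/7^(7N) = (8^8/7^7)^N = (16777216/823543)^N.
The square-root prefactors combine to sqrt(2π·8N) / (sqrt(2π N)·sqrt(2π·7N)) = sqrt(8 / (2π·7·N)) = sqrt(4/(7π·11n)).
Substituting N = 11n: C(88n, 11n) ~ (16777216/823543)^(11n) · sqrt(4/(7π·11n)).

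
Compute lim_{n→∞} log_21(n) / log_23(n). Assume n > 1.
lim = ln(23) / ln(21) = log_21(23)

Change of base: log_21(n) = ln n / ln 21 and log_23(n) = ln n / ln 23. The ratio is (ln n / ln 21) · (ln 23 / ln n) = ln 23 / ln 21, a constant independent of n. So the limit is ln 23 / ln 21 = log_21(23).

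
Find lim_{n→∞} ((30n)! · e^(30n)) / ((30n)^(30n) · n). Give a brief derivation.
lim = 0

Stirling: (30n)! ~ sqrt(2π·30n) · (30n/e)^(30n). Hence
  (30n)! · e^(30n) / (30n)^(30n) ~ sqrt(2π·30n).
Dividing by n: sqrt(2π·30n) / n = sqrt(2π·30) · n^((1−2)/2), so the expression behaves like sqrt(2π·30) · n^((1−2)/2) → 0.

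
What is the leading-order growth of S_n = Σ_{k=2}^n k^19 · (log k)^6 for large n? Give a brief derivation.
S_n ~ n^20 · (log n)^6 / 20

By integral comparison, S_n = ∫_1^n x^19 · (log x)^6 dx + O(n^19 · (log n)^6). For the integral, the leading term of ∫_1^n x^19 (log x)^6 dx is n^20/20 · (log n)^6 (by repeated integration by parts; each step lowers the log-exponent and produces a relatively O(1/log n) correction). Hence S_n ~ n^20 · (log n)^6 / 20.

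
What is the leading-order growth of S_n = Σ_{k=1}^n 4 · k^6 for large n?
S_n ~ 4 · n^7 / 7

By integral comparison (Euler-Maclaurin), Σ_{k=1}^n 4 · k^6 = 4 · ∫_0^n x^6 dx + O(n^6) = 4 · n^7/7 + O(n^6). (Equivalently, Faulhaber's formula gives the same leading term.)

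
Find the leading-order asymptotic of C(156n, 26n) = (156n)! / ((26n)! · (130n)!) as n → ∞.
C(156n, 26n) ~ (46656/3125)^(26n) · sqrt(3/(5π·26n))

Write N = 26n. Apply Stirling to each factorial:
  (6N)! ~ sqrt(2π·6N) · (6N/e)^(6N),
  N! ~ sqrt(2π N) · (N/e)^N,
  (5N)! ~ sqrt(2π·5N) · (5N/e)^(5N).
The exponential factors combine to (6N)^(6N) / (N^N · (5N)^(5N)) = 6^(6N)/5^(5N) = (6^6/5^5)^N = (46656/3125)^N.
The square-root prefactors combine to sqrt(2π·6N) / (sqrt(2π N)·sqrt(2π·5N)) = sqrt(6 / (2π·5·N)) = sqrt(3/(5π·26n)).
Substituting N = 26n: C(156n, 26n) ~ (46656/3125)^(26n) · sqrt(3/(5π·26n)).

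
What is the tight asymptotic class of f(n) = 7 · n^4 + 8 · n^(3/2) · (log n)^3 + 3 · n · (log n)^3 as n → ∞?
f(n) ∈ Θ(n^4)

Compare the terms by growth order. For large n, n^a · (log n)^b dominates n^a' · (log n)^b' iff a > a', or (a = a' and b > b'). Ranking the 3 terms shows the dominant one is 7 · n^4. Hence f(n) ∈ Θ(n^4).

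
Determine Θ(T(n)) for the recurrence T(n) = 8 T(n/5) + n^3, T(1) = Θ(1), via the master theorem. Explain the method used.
T(n) = Θ(n^3)

log_5 8 ≈ 1.292. f(n) = n^3 dominates n^(log_5 8) since 3 > 1.292, and the regularity condition a·f(n/b) = 8·(n/5)^3 = (8/125)·n^3 ≤ c·f(n) holds with c = 8/125 ≈ 0.064 < 1. So this is Case 3: T(n) = Θ(f(n)) = Θ(n^3).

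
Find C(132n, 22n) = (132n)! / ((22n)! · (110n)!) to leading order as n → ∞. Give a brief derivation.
C(132n, 22n) ~ (46656/3125)^(22n) · sqrt(3/(5π·22n))

Write N = 22n. Apply Stirling to each factorial:
  (6N)! ~ sqrt(2π·6N) · (6N/e)^(6N),
  N! ~ sqrt(2π N) · (N/e)^N,
  (5N)! ~ sqrt(2π·5N) · (5N/e)^(5N).
The exponential factors combine to (6N)^(6N) / (N^N · (5N)^(5N)) = 6^(6N)/5^(5N) = (6^6/5^5)^N = (46656/3125)^N.
The square-root prefactors combine to sqrt(2π·6N) / (sqrt(2π N)·sqrt(2π·5N)) = sqrt(6 / (2π·5·N)) = sqrt(3/(5π·22n)).
Substituting N = 22n: C(132n, 22n) ~ (46656/3125)^(22n) · sqrt(3/(5π·22n)).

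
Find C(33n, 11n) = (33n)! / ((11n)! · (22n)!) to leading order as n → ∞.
C(33n, 11n) ~ (27/4)^(11n) · sqrt(3/(4π·11n))

Write N = 11n. Apply Stirling to each factorial:
  (3N)! ~ sqrt(2π·3N) · (3N/e)^(3N),
  N! ~ sqrt(2π N) · (N/e)^N,
  (2N)! ~ sqrt(2π·2N) · (2N/e)^(2N).
The exponential factors combine to (3N)^(3N) / (N^N · (2N)^(2N)) = 3^(3N)/2^(2N) = (3^3/2^2)^N = (27/4)^N.
The square-root prefactors combine to sqrt(2π·3N) / (sqrt(2π N)·sqrt(2π·2N)) = sqrt(3 / (2π·2·N)) = sqrt(3/(4π·11n)).
Substituting N = 11n: C(33n, 11n) ~ (27/4)^(11n) · sqrt(3/(4π·11n)).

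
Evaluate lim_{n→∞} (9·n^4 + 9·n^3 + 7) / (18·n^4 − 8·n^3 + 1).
lim = 9/18 = 1/2

For large n the leading n^4 terms dominate both numerator and denominator. Dividing top and bottom by n^4, every other term tends to 0, leaving 9/18 = 1/2.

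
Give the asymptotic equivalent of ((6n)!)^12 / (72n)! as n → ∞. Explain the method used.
((6n)!)^12/(72n)! ~ ((2π·6n)^(11/2) / sqrt(12)) · 12^(−12·6n)  →  0

Write N = 6n. Stirling: N! ~ sqrt(2π N)(N/e)^N and (12N)! ~ sqrt(2π·12N)·(12N/e)^(12N).
  (N!)^12/(12N)! ~ (2π N)^(12/2) (N/e)^(12N) / [sqrt(2π·12N) (12N/e)^(12N)]
     = (2π N)^(12/2) / sqrt(2π·12N) · (N/(12N))^(12N)
     = (2π N)^((12−1)/2) / sqrt(12) · 12^(−12N).
Since 12^12 > 1, the factor 12^(−12N) decays exponentially, so the ratio → 0. Substituting N = 6n gives the stated form.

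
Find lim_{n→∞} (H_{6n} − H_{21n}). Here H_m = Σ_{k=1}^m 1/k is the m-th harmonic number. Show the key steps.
lim = ln(6/21) = ln(2/7)

Euler-Maclaurin gives H_m = ln m + γ + 1/(2m) + O(1/m^2). The γ and O(1/m) terms cancel in the difference:
  H_{6n} − H_{21n} = ln(6n) − ln(21n) + O(1/n) = ln(6/21) + O(1/n).
Hence the limit is ln(6/21) = ln(2/7).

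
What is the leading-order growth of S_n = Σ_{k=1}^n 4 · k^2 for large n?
S_n ~ 4 · n^3 / 3

By integral comparison (Euler-Maclaurin), Σ_{k=1}^n 4 · k^2 = 4 · ∫_0^n x^2 dx + O(n^2) = 4 · n^3/3 + O(n^2). (Equivalently, Faulhaber's formula gives the same leading term.)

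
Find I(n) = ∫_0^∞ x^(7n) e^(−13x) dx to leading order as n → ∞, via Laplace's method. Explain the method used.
I(n) ~ (sqrt(2π·7n) / 13) · (7n/(13e))^(7n)

Write the integrand as exp(7n ln x − 13x) and set f(x) = 7n ln x − 13x. Then f'(x) = 7n/x − 13 = 0 at x* = 7n/13, and f''(x*) = −7n/x*^2 = −13^2/(7n). Laplace's method (interior maximum) gives
  I(n) ~ e^(f(x*)) · sqrt(2π / |f''(x*)|)
        = exp(7n ln(7n/13) − 7n) · sqrt(2π · 7n / 13^2)
        = (7n/13)^(7n) e^(−7n) · sqrt(2π·7n) / 13
        = (sqrt(2π·7n) / 13) · (7n/(13e))^(7n).
This matches Γ(7n+1)/13^(7n+1) with Stirling applied to Γ.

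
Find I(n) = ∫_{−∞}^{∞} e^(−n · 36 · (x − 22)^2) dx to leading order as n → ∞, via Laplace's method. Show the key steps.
I(n) = sqrt(π/(36n))

Here φ(x) = 36 · (x − 22)^2 has its unique minimum at x* = 22 with φ(x*) = 0 and φ''(x*) = 72. Laplace's method gives
  I(n) ~ e^(−n φ(x*)) · sqrt(2π / (n · φ''(x*))) = sqrt(2π / (72n)) = sqrt(π/(36n)).
This is exact: substituting u = (x − 22)·sqrt(36n) gives I(n) = (1/sqrt(36n)) ∫_{−∞}^{∞} e^(−u^2) du = sqrt(π/(36n)).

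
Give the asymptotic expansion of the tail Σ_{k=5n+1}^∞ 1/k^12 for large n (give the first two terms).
Σ_{k>5n} 1/k^12 = 1/(11 · (5n)^11) − 1/(2 · (5n)^12) + O(1/(5n)^13)

Compare to the integral: ∫_{5n}^∞ x^(−12) dx = [−x^(−11)/11]_{5n}^∞ = 1/((12−1)·(5n)^11). The Euler-Maclaurin correction adds −f(5n)/2 = −1/(2·(5n)^12). Euler-Maclaurin then gives
  Σ_{k>5n} 1/k^12 = ∫_{5n}^∞ dx/x^12 − 1/(2·(5n)^12) + O(1/(5n)^13).
(Equivalently this is ζ(12) − Σ_{k≤5n} 1/k^12.)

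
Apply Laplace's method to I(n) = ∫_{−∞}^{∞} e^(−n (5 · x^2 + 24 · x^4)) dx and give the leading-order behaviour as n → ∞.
I(n) ~ sqrt(π/(5n))

φ(x) = 5 · x^2 + 24 · x^4 has its unique global minimum at x* = 0 (since φ'(x) = 10x + 96x^3 = 0 only at x = 0 for real x with both coefficients positive, and φ → ∞ as |x| → ∞). At x* = 0, φ(0) = 0 and φ''(0) = 10. Laplace's method then gives
  I(n) ~ sqrt(2π / (n · φ''(0))) · e^(−n φ(0)) = sqrt(2π / (10n)) = sqrt(π/(5n)).
The 24 · x^4 term contributes only at subleading order (an O(1/n) relative correction).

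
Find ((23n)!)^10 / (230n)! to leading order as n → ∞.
((23n)!)^10/(230n)! ~ ((2π·23n)^(9/2) / sqrt(10)) · 10^(−10·23n)  →  0

Write N = 23n. Stirling: N! ~ sqrt(2π N)(N/e)^N and (10N)! ~ sqrt(2π·10N)·(10N/e)^(10N).
  (N!)^10/(10N)! ~ (2π N)^(10/2) (N/e)^(10N) / [sqrt(2π·10N) (10N/e)^(10N)]
     = (2π N)^(10/2) / sqrt(2π·10N) · (N/(10N))^(10N)
     = (2π N)^((10−1)/2) / sqrt(10) · 10^(−10N).
Since 10^10 > 1, the factor 10^(−10N) decays exponentially, so the ratio → 0. Substituting N = 23n gives the stated form.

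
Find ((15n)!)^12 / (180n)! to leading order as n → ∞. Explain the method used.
((15n)!)^12/(180n)! ~ ((2π·15n)^(11/2) / sqrt(12)) · 12^(−12·15n)  →  0

Write N = 15n. Stirling: N! ~ sqrt(2π N)(N/e)^N and (12N)! ~ sqrt(2π·12N)·(12N/e)^(12N).
  (N!)^12/(12N)! ~ (2π N)^(12/2) (N/e)^(12N) / [sqrt(2π·12N) (12N/e)^(12N)]
     = (2π N)^(12/2) / sqrt(2π·12N) · (N/(12N))^(12N)
     = (2π N)^((12−1)/2) / sqrt(12) · 12^(−12N).
Since 12^12 > 1, the factor 12^(−12N) decays exponentially, so the ratio → 0. Substituting N = 15n gives the stated form.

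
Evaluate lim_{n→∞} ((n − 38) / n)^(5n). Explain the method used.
lim = e^(−190)

Rewrite as (1 − 38/n)^(5n). By the standard limit (1 + x/n)^n → e^x, we have (1 − 38/n)^n → e^(−38), and raising to the 5th power gives e^(−190).
More precisely, ln[(1 − 38/n)^(5n)] = 5n · ln(1 − 38/n) = 5n · (-38/n + O(1/n^2)) = -190 + O(1/n) → -190.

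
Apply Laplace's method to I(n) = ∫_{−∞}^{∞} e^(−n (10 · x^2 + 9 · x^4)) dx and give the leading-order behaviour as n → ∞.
I(n) ~ sqrt(π/(10n))

φ(x) = 10 · x^2 + 9 · x^4 has its unique global minimum at x* = 0 (since φ'(x) = 20x + 36x^3 = 0 only at x = 0 for real x with both coefficients positive, and φ → ∞ as |x| → ∞). At x* = 0, φ(0) = 0 and φ''(0) = 20. Laplace's method then gives
  I(n) ~ sqrt(2π / (n · φ''(0))) · e^(−n φ(0)) = sqrt(2π / (20n)) = sqrt(π/(10n)).
The 9 · x^4 term contributes only at subleading order (an O(1/n) relative correction).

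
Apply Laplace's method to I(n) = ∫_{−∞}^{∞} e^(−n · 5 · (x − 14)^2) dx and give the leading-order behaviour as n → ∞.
I(n) = sqrt(π/(5n))

Here φ(x) = 5 · (x − 14)^2 has its unique minimum at x* = 14 with φ(x*) = 0 and φ''(x*) = 10. Laplace's method gives
  I(n) ~ e^(−n φ(x*)) · sqrt(2π / (n · φ''(x*))) = sqrt(2π / (10n)) = sqrt(π/(5n)).
This is exact: substituting u = (x − 14)·sqrt(5n) gives I(n) = (1/sqrt(5n)) ∫_{−∞}^{∞} e^(−u^2) du = sqrt(π/(5n)).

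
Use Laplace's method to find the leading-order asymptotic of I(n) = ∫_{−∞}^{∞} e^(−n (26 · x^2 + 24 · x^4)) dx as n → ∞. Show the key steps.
I(n) ~ sqrt(π/(26n))

φ(x) = 26 · x^2 + 24 · x^4 has its unique global minimum at x* = 0 (since φ'(x) = 52x + 96x^3 = 0 only at x = 0 for real x with both coefficients positive, and φ → ∞ as |x| → ∞). At x* = 0, φ(0) = 0 and φ''(0) = 52. Laplace's method then gives
  I(n) ~ sqrt(2π / (n · φ''(0))) · e^(−n φ(0)) = sqrt(2π / (52n)) = sqrt(π/(26n)).
The 24 · x^4 term contributes only at subleading order (an O(1/n) relative correction).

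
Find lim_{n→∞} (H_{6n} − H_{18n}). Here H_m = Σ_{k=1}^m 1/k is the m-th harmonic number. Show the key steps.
lim = ln(6/18) = −ln 3

Euler-Maclaurin gives H_m = ln m + γ + 1/(2m) + O(1/m^2). The γ and O(1/m) terms cancel in the difference:
  H_{6n} − H_{18n} = ln(6n) − ln(18n) + O(1/n) = ln(6/18) + O(1/n).
Hence the limit is ln(6/18) = −ln 3.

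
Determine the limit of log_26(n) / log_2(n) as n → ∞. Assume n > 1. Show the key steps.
lim = ln(2) / ln(26) = log_26(2)

Change of base: log_26(n) = ln n / ln 26 and log_2(n) = ln n / ln 2. The ratio is (ln n / ln 26) · (ln 2 / ln n) = ln 2 / ln 26, a constant independent of n. So the limit is ln 2 / ln 26 = log_26(2).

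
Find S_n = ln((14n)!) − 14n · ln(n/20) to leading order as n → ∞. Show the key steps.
S_n ~ 14n · (ln 280 − 1) + O(ln n)

Stirling: ln((14n)!) = 14n ln(14n) − 14n + O(ln n).
  S_n = 14n ln(14n) − 14n − 14n ln(n/20) + O(ln n)
      = 14n ln(14n) − 14n ln n + 14n ln 20 − 14n + O(ln n)
      = 14n ln 14 + 14n ln 20 − 14n + O(ln n)
      = 14n (ln 280 − 1) + O(ln n).
Numerically ln(280) − 1 ≈ 4.6348.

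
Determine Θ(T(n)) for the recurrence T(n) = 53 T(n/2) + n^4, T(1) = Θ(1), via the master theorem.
T(n) = Θ(n^(log_2 53))

Master theorem: compare f(n) = n^4 to n^(log_2 53) where log_2 53 ≈ 5.728. Since 4 < log_2 53, we have f(n) = O(n^(log_2 53 − ε)) for some ε > 0 — Case 1. Hence T(n) = Θ(n^(log_2 53)).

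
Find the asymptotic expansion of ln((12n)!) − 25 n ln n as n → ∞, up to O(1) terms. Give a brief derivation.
ln((12n)!) − 25 n ln n = −13 n ln n + 12(ln 12 − 1) n + (1/2) ln(2π·12n) + O(1/n)

Stirling: ln((12n)!) = 12n ln(12n) − 12n + (1/2) ln(2π·12n) + O(1/n).
Expand 12n ln(12n) = 12n (ln n + ln 12) = 12n ln n + 12n ln 12.
Subtract 25n ln n: leading term is (12 − 25) n ln n = −13 n ln n. The next term is 12n ln 12 − 12n = 12(ln 12 − 1) n. Then the (1/2) ln(2π·12n) correction.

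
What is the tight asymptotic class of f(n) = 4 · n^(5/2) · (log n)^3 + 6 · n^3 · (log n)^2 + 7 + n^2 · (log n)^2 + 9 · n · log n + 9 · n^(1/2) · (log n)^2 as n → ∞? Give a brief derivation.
f(n) ∈ Θ(n^3 · (log n)^2)

Compare the terms by growth order. For large n, n^a · (log n)^b dominates n^a' · (log n)^b' iff a > a', or (a = a' and b > b'). Ranking the 6 terms shows the dominant one is 6 · n^3 · (log n)^2. Hence f(n) ∈ Θ(n^3 · (log n)^2).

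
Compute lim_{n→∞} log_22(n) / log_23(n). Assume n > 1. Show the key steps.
lim = ln(23) / ln(22) = log_22(23)

Change of base: log_22(n) = ln n / ln 22 and log_23(n) = ln n / ln 23. The ratio is (ln n / ln 22) · (ln 23 / ln n) = ln 23 / ln 22, a constant independent of n. So the limit is ln 23 / ln 22 = log_22(23).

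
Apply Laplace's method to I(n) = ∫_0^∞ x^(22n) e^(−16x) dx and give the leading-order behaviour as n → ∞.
I(n) ~ (sqrt(2π·22n) / 16) · (22n/(16e))^(22n)

Write the integrand as exp(22n ln x − 16x) and set f(x) = 22n ln x − 16x. Then f'(x) = 22n/x − 16 = 0 at x* = 22n/16, and f''(x*) = −22n/x*^2 = −16^2/(22n). Laplace's method (interior maximum) gives
  I(n) ~ e^(f(x*)) · sqrt(2π / |f''(x*)|)
        = exp(22n ln(22n/16) − 22n) · sqrt(2π · 22n / 16^2)
        = (22n/16)^(22n) e^(−22n) · sqrt(2π·22n) / 16
        = (sqrt(2π·22n) / 16) · (22n/(16e))^(22n).
This matches Γ(22n+1)/16^(22n+1) with Stirling applied to Γ.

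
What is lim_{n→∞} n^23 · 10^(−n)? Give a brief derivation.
lim = 0

Exponentials with base > 1 dominate every fixed polynomial: for any fixed c, n^c / 10^n → 0 as n → ∞ (e.g. by the ratio test, or by writing 10^n = e^(n ln 10) and noting e^(n ln 10) / n^c → ∞). Hence n^23 · 10^(−n) = n^23 / 10^n → 0.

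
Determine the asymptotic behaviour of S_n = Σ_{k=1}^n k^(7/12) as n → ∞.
S_n ~ (12/19) · n^(19/12)

Integral comparison: Σ_{k=1}^n k^(7/12) = ∫_0^n x^(7/12) dx + O(n^(7/12)). The integral is n^(1 + 7/12) / (1 + 7/12) = n^((7+12)/12) / ((7+12)/12) = (12/19) · n^(19/12).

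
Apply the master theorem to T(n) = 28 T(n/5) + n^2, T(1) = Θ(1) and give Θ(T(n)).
T(n) = Θ(n^(log_5 28))

Master theorem: compare f(n) = n^2 to n^(log_5 28) where log_5 28 ≈ 2.070. Since 2 < log_5 28, we have f(n) = O(n^(log_5 28 − ε)) for some ε > 0 — Case 1. Hence T(n) = Θ(n^(log_5 28)).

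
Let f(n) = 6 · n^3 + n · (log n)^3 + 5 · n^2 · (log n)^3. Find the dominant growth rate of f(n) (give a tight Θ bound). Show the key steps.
f(n) ∈ Θ(n^3)

Compare the terms by growth order. For large n, n^a · (log n)^b dominates n^a' · (log n)^b' iff a > a', or (a = a' and b > b'). Ranking the 3 terms shows the dominant one is 6 · n^3. Hence f(n) ∈ Θ(n^3).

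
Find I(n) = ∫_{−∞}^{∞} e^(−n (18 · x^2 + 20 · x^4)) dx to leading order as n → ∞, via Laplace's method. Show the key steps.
I(n) ~ sqrt(π/(18n))

φ(x) = 18 · x^2 + 20 · x^4 has its unique global minimum at x* = 0 (since φ'(x) = 36x + 80x^3 = 0 only at x = 0 for real x with both coefficients positive, and φ → ∞ as |x| → ∞). At x* = 0, φ(0) = 0 and φ''(0) = 36. Laplace's method then gives
  I(n) ~ sqrt(2π / (n · φ''(0))) · e^(−n φ(0)) = sqrt(2π / (36n)) = sqrt(π/(18n)).
The 20 · x^4 term contributes only at subleading order (an O(1/n) relative correction).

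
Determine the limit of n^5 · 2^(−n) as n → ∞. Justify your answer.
lim = 0

Exponentials with base > 1 dominate every fixed polynomial: for any fixed c, n^c / 2^n → 0 as n → ∞ (e.g. by the ratio test, or by writing 2^n = e^(n ln 2) and noting e^(n ln 2) / n^c → ∞). Hence n^5 · 2^(−n) = n^5 / 2^n → 0.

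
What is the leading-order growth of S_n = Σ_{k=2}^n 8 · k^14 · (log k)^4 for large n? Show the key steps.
S_n ~ 8 · n^15 · (log n)^4 / 15

By integral comparison, S_n = ∫_1^n 8 · x^14 · (log x)^4 dx + O(n^14 · (log n)^4). For the integral, the leading term of ∫_1^n x^14 (log x)^4 dx is n^15/15 · (log n)^4 (by repeated integration by parts; each step lowers the log-exponent and produces a relatively O(1/log n) correction). Hence S_n ~ 8 · n^15 · (log n)^4 / 15.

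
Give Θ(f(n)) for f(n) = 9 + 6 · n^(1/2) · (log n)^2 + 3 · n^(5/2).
f(n) ∈ Θ(n^(5/2))

Compare the terms by growth order. For large n, n^a · (log n)^b dominates n^a' · (log n)^b' iff a > a', or (a = a' and b > b'). Ranking the 3 terms shows the dominant one is 3 · n^(5/2). Hence f(n) ∈ Θ(n^(5/2)).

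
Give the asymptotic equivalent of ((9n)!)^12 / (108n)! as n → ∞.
((9n)!)^12/(108n)! ~ ((2π·9n)^(11/2) / sqrt(12)) · 12^(−12·9n)  →  0

Write N = 9n. Stirling: N! ~ sqrt(2π N)(N/e)^N and (12N)! ~ sqrt(2π·12N)·(12N/e)^(12N).
  (N!)^12/(12N)! ~ (2π N)^(12/2) (N/e)^(12N) / [sqrt(2π·12N) (12N/e)^(12N)]
     = (2π N)^(12/2) / sqrt(2π·12N) · (N/(12N))^(12N)
     = (2π N)^((12−1)/2) / sqrt(12) · 12^(−12N).
Since 12^12 > 1, the factor 12^(−12N) decays exponentially, so the ratio → 0. Substituting N = 9n gives the stated form.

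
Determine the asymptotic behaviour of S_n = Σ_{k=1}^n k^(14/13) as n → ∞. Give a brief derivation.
S_n ~ (13/27) · n^(27/13)

Integral comparison: Σ_{k=1}^n k^(14/13) = ∫_0^n x^(14/13) dx + O(n^(14/13)). The integral is n^(1 + 14/13) / (1 + 14/13) = n^((14+13)/13) / ((14+13)/13) = (13/27) · n^(27/13).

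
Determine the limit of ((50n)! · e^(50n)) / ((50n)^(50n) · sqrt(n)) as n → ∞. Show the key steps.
lim = sqrt(2π·50)

Stirling: (50n)! ~ sqrt(2π·50n) · (50n/e)^(50n). Hence
  (50n)! · e^(50n) / (50n)^(50n) ~ sqrt(2π·50n).
Dividing by sqrt(n): sqrt(2π·50n) / sqrt(n) = sqrt(2π·50) · n^((1−1)/2), so the limit is sqrt(2π·50).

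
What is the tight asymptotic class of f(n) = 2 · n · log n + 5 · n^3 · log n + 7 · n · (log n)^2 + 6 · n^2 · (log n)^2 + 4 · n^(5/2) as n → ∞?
f(n) ∈ Θ(n^3 · log n)

Compare the terms by growth order. For large n, n^a · (log n)^b dominates n^a' · (log n)^b' iff a > a', or (a = a' and b > b'). Ranking the 5 terms shows the dominant one is 5 · n^3 · log n. Hence f(n) ∈ Θ(n^3 · log n).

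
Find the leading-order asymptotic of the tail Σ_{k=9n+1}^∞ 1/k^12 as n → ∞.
Σ_{k>9n} 1/k^12 ~ 1/(11 · (9n)^11)

Compare to the integral: ∫_{9n}^∞ x^(−12) dx = [−x^(−11)/11]_{9n}^∞ = 1/((12−1)·(9n)^11). Euler-Maclaurin then gives
  Σ_{k>9n} 1/k^12 = ∫_{9n}^∞ dx/x^12 − 1/(2·(9n)^12) + O(1/(9n)^13).
(Equivalently this is ζ(12) − Σ_{k≤9n} 1/k^12.)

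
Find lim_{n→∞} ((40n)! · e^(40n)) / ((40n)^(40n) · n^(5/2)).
lim = 0

Stirling: (40n)! ~ sqrt(2π·40n) · (40n/e)^(40n). Hence
  (40n)! · e^(40n) / (40n)^(40n) ~ sqrt(2π·40n).
Dividing by n^(5/2): sqrt(2π·40n) / n^(5/2) = sqrt(2π·40) · n^((1−5)/2), so the expression behaves like sqrt(2π·40) · n^((1−5)/2) → 0.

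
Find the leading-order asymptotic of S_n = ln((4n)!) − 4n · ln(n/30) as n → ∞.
S_n ~ 4n · (ln 120 − 1) + O(ln n)

Stirling: ln((4n)!) = 4n ln(4n) − 4n + O(ln n).
  S_n = 4n ln(4n) − 4n − 4n ln(n/30) + O(ln n)
      = 4n ln(4n) − 4n ln n + 4n ln 30 − 4n + O(ln n)
      = 4n ln 4 + 4n ln 30 − 4n + O(ln n)
      = 4n (ln 120 − 1) + O(ln n).
Numerically ln(120) − 1 ≈ 3.7875.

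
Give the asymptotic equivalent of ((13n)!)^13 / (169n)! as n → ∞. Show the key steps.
((13n)!)^13/(169n)! ~ ((2π·13n)^(12/2) / sqrt(13)) · 13^(−13·13n)  →  0

Write N = 13n. Stirling: N! ~ sqrt(2π N)(N/e)^N and (13N)! ~ sqrt(2π·13N)·(13N/e)^(13N).
  (N!)^13/(13N)! ~ (2π N)^(13/2) (N/e)^(13N) / [sqrt(2π·13N) (13N/e)^(13N)]
     = (2π N)^(13/2) / sqrt(2π·13N) · (N/(13N))^(13N)
     = (2π N)^((13−1)/2) / sqrt(13) · 13^(−13N).
Since 13^13 > 1, the factor 13^(−13N) decays exponentially, so the ratio → 0. Substituting N = 13n gives the stated form.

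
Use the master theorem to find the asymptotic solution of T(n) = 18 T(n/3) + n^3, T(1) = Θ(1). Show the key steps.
T(n) = Θ(n^3)

log_3 18 ≈ 2.631. f(n) = n^3 dominates n^(log_3 18) since 3 > 2.631, and the regularity condition a·f(n/b) = 18·(n/3)^3 = (18/27)·n^3 ≤ c·f(n) holds with c = 18/27 ≈ 0.667 < 1. So this is Case 3: T(n) = Θ(f(n)) = Θ(n^3).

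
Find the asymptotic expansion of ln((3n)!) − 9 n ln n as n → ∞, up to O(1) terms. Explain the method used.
ln((3n)!) − 9 n ln n = −6 n ln n + 3(ln 3 − 1) n + (1/2) ln(2π·3n) + O(1/n)

Stirling: ln((3n)!) = 3n ln(3n) − 3n + (1/2) ln(2π·3n) + O(1/n).
Expand 3n ln(3n) = 3n (ln n + ln 3) = 3n ln n + 3n ln 3.
Subtract 9n ln n: leading term is (3 − 9) n ln n = −6 n ln n. The next term is 3n ln 3 − 3n = 3(ln 3 − 1) n. Then the (1/2) ln(2π·3n) correction.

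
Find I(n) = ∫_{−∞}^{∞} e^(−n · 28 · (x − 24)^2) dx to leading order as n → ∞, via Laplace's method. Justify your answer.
I(n) = sqrt(π/(28n))

Here φ(x) = 28 · (x − 24)^2 has its unique minimum at x* = 24 with φ(x*) = 0 and φ''(x*) = 56. Laplace's method gives
  I(n) ~ e^(−n φ(x*)) · sqrt(2π / (n · φ''(x*))) = sqrt(2π / (56n)) = sqrt(π/(28n)).
This is exact: substituting u = (x − 24)·sqrt(28n) gives I(n) = (1/sqrt(28n)) ∫_{−∞}^{∞} e^(−u^2) du = sqrt(π/(28n)).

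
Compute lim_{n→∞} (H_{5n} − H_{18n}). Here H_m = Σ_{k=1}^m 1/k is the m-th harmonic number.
lim = ln(5/18)

Euler-Maclaurin gives H_m = ln m + γ + 1/(2m) + O(1/m^2). The γ and O(1/m) terms cancel in the difference:
  H_{5n} − H_{18n} = ln(5n) − ln(18n) + O(1/n) = ln(5/18) + O(1/n).
Hence the limit is ln(5/18).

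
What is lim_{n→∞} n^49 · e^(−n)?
lim = 0

Exponentials with base > 1 dominate every fixed polynomial: for any fixed c, n^c / e^n → 0 as n → ∞ (e.g. by the ratio test, or since e^n grows faster than any power of n). Hence n^49 · e^(−n) = n^49 / e^n → 0.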